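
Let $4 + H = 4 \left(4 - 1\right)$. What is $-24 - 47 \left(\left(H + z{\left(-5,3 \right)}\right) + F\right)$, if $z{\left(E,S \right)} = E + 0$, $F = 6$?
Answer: $-447$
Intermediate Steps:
$z{\left(E,S \right)} = E$
$H = 8$ ($H = -4 + 4 \left(4 - 1\right) = -4 + 4 \cdot 3 = -4 + 12 = 8$)
$-24 - 47 \left(\left(H + z{\left(-5,3 \right)}\right) + F\right) = -24 - 47 \left(\left(8 - 5\right) + 6\right) = -24 - 47 \left(3 + 6\right) = -24 - 423 = -447$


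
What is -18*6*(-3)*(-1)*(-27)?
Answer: 8748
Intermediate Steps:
-18*6*(-3)*(-1)*(-27) = -(-324)*(-1)*(-27) = -18*18*(-27) = -324*(-27) = 8748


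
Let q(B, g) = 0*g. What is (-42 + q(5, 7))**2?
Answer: 1764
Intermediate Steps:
q(B, g) = 0
(-42 + q(5, 7))**2 = (-42 + 0)**2 = (-42)**2 = 1764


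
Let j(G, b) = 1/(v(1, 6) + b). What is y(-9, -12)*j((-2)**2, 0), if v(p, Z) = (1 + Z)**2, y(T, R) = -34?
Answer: -34/49 ≈ -0.69388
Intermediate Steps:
j(G, b) = 1/(49 + b) (j(G, b) = 1/((1 + 6)**2 + b) = 1/(7**2 + b) = 1/(49 + b))
y(-9, -12)*j((-2)**2, 0) = -34/(49 + 0) = -34/49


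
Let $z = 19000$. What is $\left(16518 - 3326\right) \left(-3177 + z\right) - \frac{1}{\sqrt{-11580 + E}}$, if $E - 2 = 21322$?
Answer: $208737016 - \frac{\sqrt{609}}{2436} \approx 2.0874 \cdot 10^{8}$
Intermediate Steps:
$E = 21324$ ($E = 2 + 21322 = 21324$)
$\left(16518 - 3326\right) \left(-3177 + z\right) - \frac{1}{\sqrt{-11580 + E}} = \left(16518 - 3326\right) \left(-3177 + 19000\right) - \frac{1}{\sqrt{-11580 + 21324}} = 13192 \cdot 15823 - \frac{1}{\sqrt{9744}} = 208737016 - \frac{1}{4 \sqrt{609}} = 208737016 - \frac{\sqrt{609}}{2436}$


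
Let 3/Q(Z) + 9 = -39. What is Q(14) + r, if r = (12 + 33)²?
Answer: 32399/16 ≈ 2024.9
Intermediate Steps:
Q(Z) = -1/16 (Q(Z) = 3/(-9 - 39) = 3/(-48) = 3*(-1/48) = -1/16)
r = 2025 (r = 45² = 2025)
Q(14) + r = -1/16 + 2025 = 32399/16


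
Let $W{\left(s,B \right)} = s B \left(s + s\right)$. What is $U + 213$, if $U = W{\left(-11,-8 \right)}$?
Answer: $-1723$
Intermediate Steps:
$W{\left(s,B \right)} = 2 B s^{2}$ ($W{\left(s,B \right)} = B s 2 s = 2 B s^{2}$)
$U = -1936$ ($U = 2 \left(-8\right) \left(-11\right)^{2} = 2 \left(-8\right) 121 = -1936$)
$U + 213 = -1936 + 213 = -1723$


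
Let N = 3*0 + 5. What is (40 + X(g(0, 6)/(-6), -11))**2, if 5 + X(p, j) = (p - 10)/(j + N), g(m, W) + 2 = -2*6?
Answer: 426409/324 ≈ 1316.1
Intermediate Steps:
g(m, W) = -14 (g(m, W) = -2 - 2*6 = -2 - 12 = -14)
N = 5 (N = 0 + 5 = 5)
X(p, j) = -5 + (-10 + p)/(5 + j) (X(p, j) = -5 + (p - 10)/(j + 5) = -5 + (-10 + p)/(5 + j))
(40 + X(g(0, 6)/(-6), -11))**2 = (40 + (-35 - 14/(-6) - 5*(-11))/(5 - 11))**2 = (40 + (-35 - 14*(-1/6) + 55)/(-6))**2 = (40 - (-35 + 7/3 + 55)/6)**2 = (40 - 1/6*67/3)**2 = (40 - 67/18)**2 = (653/18)**2 = 426409/324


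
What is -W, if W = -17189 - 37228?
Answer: 54417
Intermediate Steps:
W = -54417
-W = -1*(-54417) = 54417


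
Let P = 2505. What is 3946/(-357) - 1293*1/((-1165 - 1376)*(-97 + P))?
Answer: -1149716147/104018376 ≈ -11.053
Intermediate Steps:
3946/(-357) - 1293*1/((-1165 - 1376)*(-97 + P)) = 3946/(-357) - 1293*1/((-1165 - 1376)*(-97 + 2505)) = 3946*(-1/357) - 1293/(2408*(-2541)) = -3946/357 - 1293/(-6118728) = -3946/357 - 1293*(-1/6118728) = -3946/357 + 431/2039576 = -1149716147/104018376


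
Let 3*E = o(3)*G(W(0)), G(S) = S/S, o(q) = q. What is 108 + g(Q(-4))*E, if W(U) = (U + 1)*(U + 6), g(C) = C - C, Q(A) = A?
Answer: 108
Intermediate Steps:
g(C) = 0
W(U) = (1 + U)*(6 + U)
G(S) = 1
E = 1 (E = (3*1)/3 = (⅓)*3 = 1)
108 + g(Q(-4))*E = 108 + 0*1 = 108 + 0 = 108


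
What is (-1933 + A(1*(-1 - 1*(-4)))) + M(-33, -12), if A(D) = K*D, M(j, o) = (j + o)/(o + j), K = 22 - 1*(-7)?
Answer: -1845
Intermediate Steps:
K = 29 (K = 22 + 7 = 29)
M(j, o) = 1 (M(j, o) = (j + o)/(j + o) = 1)
A(D) = 29*D
(-1933 + A(1*(-1 - 1*(-4)))) + M(-33, -12) = (-1933 + 29*(1*(-1 - 1*(-4)))) + 1 = (-1933 + 29*(1*(-1 + 4))) + 1 = (-1933 + 29*(1*3)) + 1 = (-1933 + 29*3) + 1 = (-1933 + 87) + 1 = -1846 + 1 = -1845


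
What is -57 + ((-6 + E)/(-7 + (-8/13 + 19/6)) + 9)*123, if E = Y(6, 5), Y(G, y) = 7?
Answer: 354756/347 ≈ 1022.4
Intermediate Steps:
E = 7
-57 + ((-6 + E)/(-7 + (-8/13 + 19/6)) + 9)*123 = -57 + ((-6 + 7)/(-7 + (-8/13 + 19/6)) + 9)*123 = -57 + (1/(-7 + (-8*1/13 + 19*(⅙))) + 9)*123 = -57 + (1/(-7 + (-8/13 + 19/6)) + 9)*123 = -57 + (1/(-7 + 199/78) + 9)*123 = -57 + (1/(-347/78) + 9)*123 = -57 + (1*(-78/347) + 9)*123 = -57 + (-78/347 + 9)*123 = -57 + (3045/347)*123 = -57 + 374535/347 = 354756/347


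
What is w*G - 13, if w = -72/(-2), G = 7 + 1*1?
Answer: 275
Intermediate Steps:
G = 8 (G = 7 + 1 = 8)
w = 36 (w = -72*(-½) = 36)
w*G - 13 = 36*8 - 13 = 288 - 13 = 275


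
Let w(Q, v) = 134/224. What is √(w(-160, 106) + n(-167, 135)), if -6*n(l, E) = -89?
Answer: √108885/84 ≈ 3.9283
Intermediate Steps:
n(l, E) = 89/6 (n(l, E) = -⅙*(-89) = 89/6)
w(Q, v) = 67/112 (w(Q, v) = 134*(1/224) = 67/112)
√(w(-160, 106) + n(-167, 135)) = √(67/112 + 89/6) = √(5185/336) = √108885/84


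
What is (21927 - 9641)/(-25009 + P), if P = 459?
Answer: -6143/12275 ≈ -0.50045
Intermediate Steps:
(21927 - 9641)/(-25009 + P) = (21927 - 9641)/(-25009 + 459) = 12286/(-24550) = 12286*(-1/24550) = -6143/12275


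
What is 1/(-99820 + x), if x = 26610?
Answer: -1/73210 ≈ -1.3659e-5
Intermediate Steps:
1/(-99820 + x) = 1/(-99820 + 26610) = 1/(-73210) = -1/73210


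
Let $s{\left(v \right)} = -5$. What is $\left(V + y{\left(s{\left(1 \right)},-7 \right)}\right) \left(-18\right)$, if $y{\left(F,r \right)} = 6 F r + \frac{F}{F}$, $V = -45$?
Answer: $-2988$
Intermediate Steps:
$y{\left(F,r \right)} = 1 + 6 F r$ ($y{\left(F,r \right)} = 6 F r + 1 = 1 + 6 F r$)
$\left(V + y{\left(s{\left(1 \right)},-7 \right)}\right) \left(-18\right) = \left(-45 + \left(1 + 6 \left(-5\right) \left(-7\right)\right)\right) \left(-18\right) = \left(-45 + \left(1 + 210\right)\right) \left(-18\right) = \left(-45 + 211\right) \left(-18\right) = 166 \left(-18\right) = -2988$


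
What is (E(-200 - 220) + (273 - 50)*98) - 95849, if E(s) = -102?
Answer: -74097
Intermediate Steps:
(E(-200 - 220) + (273 - 50)*98) - 95849 = (-102 + (273 - 50)*98) - 95849 = (-102 + 223*98) - 95849 = (-102 + 21854) - 95849 = 21752 - 95849 = -74097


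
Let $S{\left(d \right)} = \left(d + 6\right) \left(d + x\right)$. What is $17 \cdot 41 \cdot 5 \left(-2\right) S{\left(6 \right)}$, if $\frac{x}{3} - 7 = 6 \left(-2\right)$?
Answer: $752760$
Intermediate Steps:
$x = -15$ ($x = 21 + 3 \cdot 6 \left(-2\right) = 21 + 3 \left(-12\right) = 21 - 36 = -15$)
$S{\left(d \right)} = \left(-15 + d\right) \left(6 + d\right)$ ($S{\left(d \right)} = \left(d + 6\right) \left(d - 15\right) = \left(6 + d\right) \left(-15 + d\right) = \left(-15 + d\right) \left(6 + d\right)$)
$17 \cdot 41 \cdot 5 \left(-2\right) S{\left(6 \right)} = 17 \cdot 41 \cdot 5 \left(-2\right) \left(-90 + 6^{2} - 54\right) = 697 \left(- 10 \left(-90 + 36 - 54\right)\right) = 697 \left(\left(-10\right) \left(-108\right)\right) = 697 \cdot 1080 = 752760$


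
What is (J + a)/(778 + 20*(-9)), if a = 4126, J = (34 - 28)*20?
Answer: 2123/299 ≈ 7.1003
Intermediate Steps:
J = 120 (J = 6*20 = 120)
(J + a)/(778 + 20*(-9)) = (120 + 4126)/(778 + 20*(-9)) = 4246/(778 - 180) = 4246/598 = 4246*(1/598) = 2123/299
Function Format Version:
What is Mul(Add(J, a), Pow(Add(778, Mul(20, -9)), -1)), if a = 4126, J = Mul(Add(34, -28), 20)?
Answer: Rational(2123, 299) ≈ 7.1003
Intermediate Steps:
J = 120 (J = Mul(6, 20) = 120)
Mul(Add(J, a), Pow(Add(778, Mul(20, -9)), -1)) = Mul(Add(120, 4126), Pow(Add(778, Mul(20, -9)), -1)) = Mul(4246, Pow(Add(778, -180), -1)) = Mul(4246, Pow(598, -1)) = Mul(4246, Rational(1, 598)) = Rational(2123, 299)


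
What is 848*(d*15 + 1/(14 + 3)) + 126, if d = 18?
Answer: 3895310/17 ≈ 2.2914e+5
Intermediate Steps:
848*(d*15 + 1/(14 + 3)) + 126 = 848*(18*15 + 1/(14 + 3)) + 126 = 848*(270 + 1/17) + 126 = 848*(4591/17) + 126 = 3893168/17 + 126 = 3895310/17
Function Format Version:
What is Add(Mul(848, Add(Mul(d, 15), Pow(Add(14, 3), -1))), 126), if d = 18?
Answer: Rational(3895310, 17) ≈ 2.2914e+5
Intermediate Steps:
Add(Mul(848, Add(Mul(d, 15), Pow(Add(14, 3), -1))), 126) = Add(Mul(848, Add(Mul(18, 15), Pow(Add(14, 3), -1))), 126) = Add(Mul(848, Add(270, Pow(17, -1))), 126) = Add(Mul(848, Add(270, Rational(1, 17))), 126) = Add(Mul(848, Rational(4591, 17)), 126) = Add(Rational(3893168, 17), 126) = Rational(3895310, 17)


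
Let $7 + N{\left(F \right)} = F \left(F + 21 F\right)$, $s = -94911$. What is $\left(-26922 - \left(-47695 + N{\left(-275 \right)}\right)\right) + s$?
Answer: $-1737881$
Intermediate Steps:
$N{\left(F \right)} = -7 + 22 F^{2}$ ($N{\left(F \right)} = -7 + F \left(F + 21 F\right) = -7 + F 22 F = -7 + 22 F^{2}$)
$\left(-26922 - \left(-47695 + N{\left(-275 \right)}\right)\right) + s = \left(-26922 + \left(\left(\left(38556 + 38612\right) - 29473\right) - \left(-7 + 22 \left(-275\right)^{2}\right)\right)\right) - 94911 = \left(-26922 + \left(\left(77168 - 29473\right) - \left(-7 + 22 \cdot 75625\right)\right)\right) - 94911 = \left(-26922 + \left(47695 - \left(-7 + 1663750\right)\right)\right) - 94911 = \left(-26922 + \left(47695 - 1663743\right)\right) - 94911 = \left(-26922 - 1616048\right) - 94911 = -1642970 - 94911 = -1737881$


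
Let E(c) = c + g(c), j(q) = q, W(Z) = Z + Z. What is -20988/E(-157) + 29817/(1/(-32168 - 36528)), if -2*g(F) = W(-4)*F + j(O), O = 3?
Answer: -292908130560/143 ≈ -2.0483e+9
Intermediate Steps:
W(Z) = 2*Z
g(F) = -3/2 + 4*F (g(F) = -((2*(-4))*F + 3)/2 = -(-8*F + 3)/2 = -(3 - 8*F)/2 = -3/2 + 4*F)
E(c) = -3/2 + 5*c (E(c) = c + (-3/2 + 4*c) = -3/2 + 5*c)
-20988/E(-157) + 29817/(1/(-32168 - 36528)) = -20988/(-3/2 + 5*(-157)) + 29817/(1/(-32168 - 36528)) = -20988/(-3/2 - 785) + 29817/(1/(-68696)) = -20988/(-1573/2) + 29817/(-1/68696) = -20988*(-2/1573) + 29817*(-68696) = 3816/143 - 2048308632 = -292908130560/143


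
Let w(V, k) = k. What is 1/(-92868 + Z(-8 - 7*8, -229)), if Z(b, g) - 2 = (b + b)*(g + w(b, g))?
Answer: -1/34242 ≈ -2.9204e-5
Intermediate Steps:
Z(b, g) = 2 + 4*b*g (Z(b, g) = 2 + (b + b)*(g + g) = 2 + (2*b)*(2*g) = 2 + 4*b*g)
1/(-92868 + Z(-8 - 7*8, -229)) = 1/(-92868 + (2 + 4*(-8 - 7*8)*(-229))) = 1/(-92868 + (2 + 4*(-8 - 56)*(-229))) = 1/(-92868 + (2 + 4*(-64)*(-229))) = 1/(-92868 + (2 + 58624)) = 1/(-92868 + 58626) = 1/(-34242) = -1/34242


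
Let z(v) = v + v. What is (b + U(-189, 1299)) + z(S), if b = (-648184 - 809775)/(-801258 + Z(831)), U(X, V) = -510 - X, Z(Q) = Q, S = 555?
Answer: 632994862/800427 ≈ 790.82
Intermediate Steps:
z(v) = 2*v
b = 1457959/800427 (b = (-648184 - 809775)/(-801258 + 831) = -1457959/(-800427) = -1457959*(-1/800427) = 1457959/800427 ≈ 1.8215)
(b + U(-189, 1299)) + z(S) = (1457959/800427 + (-510 - 1*(-189))) + 2*555 = (1457959/800427 + (-510 + 189)) + 1110 = (1457959/800427 - 321) + 1110 = -255479108/800427 + 1110 = 632994862/800427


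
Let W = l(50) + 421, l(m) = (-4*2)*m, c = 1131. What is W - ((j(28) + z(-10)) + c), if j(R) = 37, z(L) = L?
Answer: -1137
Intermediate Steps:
l(m) = -8*m
W = 21 (W = -8*50 + 421 = -400 + 421 = 21)
W - ((j(28) + z(-10)) + c) = 21 - ((37 - 10) + 1131) = 21 - (27 + 1131) = 21 - 1*1158 = 21 - 1158 = -1137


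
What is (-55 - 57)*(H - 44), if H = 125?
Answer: -9072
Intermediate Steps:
(-55 - 57)*(H - 44) = (-55 - 57)*(125 - 44) = -112*81 = -9072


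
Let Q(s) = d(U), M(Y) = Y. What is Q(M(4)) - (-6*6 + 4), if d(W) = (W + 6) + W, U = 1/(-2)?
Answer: 37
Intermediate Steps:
U = -½ ≈ -0.50000
d(W) = 6 + 2*W (d(W) = (6 + W) + W = 6 + 2*W)
Q(s) = 5 (Q(s) = 6 + 2*(-½) = 6 - 1 = 5)
Q(M(4)) - (-6*6 + 4) = 5 - (-6*6 + 4) = 5 - (-36 + 4) = 5 - 1*(-32) = 5 + 32 = 37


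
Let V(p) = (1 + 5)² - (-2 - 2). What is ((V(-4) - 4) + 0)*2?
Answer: 72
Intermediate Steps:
V(p) = 40 (V(p) = 6² - 1*(-4) = 36 + 4 = 40)
((V(-4) - 4) + 0)*2 = ((40 - 4) + 0)*2 = (36 + 0)*2 = 36*2 = 72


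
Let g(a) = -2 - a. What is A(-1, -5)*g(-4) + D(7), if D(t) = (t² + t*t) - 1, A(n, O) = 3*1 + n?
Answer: 101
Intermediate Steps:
A(n, O) = 3 + n
D(t) = -1 + 2*t² (D(t) = (t² + t²) - 1 = 2*t² - 1 = -1 + 2*t²)
A(-1, -5)*g(-4) + D(7) = (3 - 1)*(-2 - 1*(-4)) + (-1 + 2*7²) = 2*(-2 + 4) + (-1 + 2*49) = 2*2 + (-1 + 98) = 4 + 97 = 101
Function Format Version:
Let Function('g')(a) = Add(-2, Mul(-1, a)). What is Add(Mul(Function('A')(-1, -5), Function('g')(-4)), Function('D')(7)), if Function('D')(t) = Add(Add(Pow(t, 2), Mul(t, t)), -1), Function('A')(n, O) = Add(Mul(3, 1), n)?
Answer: 101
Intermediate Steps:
Function('A')(n, O) = Add(3, n)
Function('D')(t) = Add(-1, Mul(2, Pow(t, 2))) (Function('D')(t) = Add(Add(Pow(t, 2), Pow(t, 2)), -1) = Add(Mul(2, Pow(t, 2)), -1) = Add(-1, Mul(2, Pow(t, 2))))
Add(Mul(Function('A')(-1, -5), Function('g')(-4)), Function('D')(7)) = Add(Mul(Add(3, -1), Add(-2, Mul(-1, -4))), Add(-1, Mul(2, Pow(7, 2)))) = Add(Mul(2, Add(-2, 4)), Add(-1, Mul(2, 49))) = Add(Mul(2, 2), Add(-1, 98)) = Add(4, 97) = 101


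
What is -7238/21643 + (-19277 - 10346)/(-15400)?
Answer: 48151399/30300200 ≈ 1.5891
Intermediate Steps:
-7238/21643 + (-19277 - 10346)/(-15400) = -7238*1/21643 - 29623*(-1/15400) = -7238/21643 + 2693/1400 = 48151399/30300200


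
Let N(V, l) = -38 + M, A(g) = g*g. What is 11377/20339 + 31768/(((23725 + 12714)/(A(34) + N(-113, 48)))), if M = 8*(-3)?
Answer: 707280077591/741132821 ≈ 954.32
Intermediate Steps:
M = -24
A(g) = g²
N(V, l) = -62 (N(V, l) = -38 - 24 = -62)
11377/20339 + 31768/(((23725 + 12714)/(A(34) + N(-113, 48)))) = 11377/20339 + 31768/(((23725 + 12714)/(34² - 62))) = 11377*(1/20339) + 31768/((36439/(1156 - 62))) = 11377/20339 + 31768/((36439/1094)) = 11377/20339 + 31768/((36439*(1/1094))) = 11377/20339 + 31768/(36439/1094) = 11377/20339 + 31768*(1094/36439) = 11377/20339 + 34754192/36439 = 707280077591/741132821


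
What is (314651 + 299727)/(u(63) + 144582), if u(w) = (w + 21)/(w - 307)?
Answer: 37477058/8819481 ≈ 4.2494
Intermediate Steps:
u(w) = (21 + w)/(-307 + w)
(314651 + 299727)/(u(63) + 144582) = (314651 + 299727)/((21 + 63)/(-307 + 63) + 144582) = 614378/(84/(-244) + 144582) = 614378/(-1/244*84 + 144582) = 614378/(-21/61 + 144582) = 614378/(8819481/61) = 614378*(61/8819481) = 37477058/8819481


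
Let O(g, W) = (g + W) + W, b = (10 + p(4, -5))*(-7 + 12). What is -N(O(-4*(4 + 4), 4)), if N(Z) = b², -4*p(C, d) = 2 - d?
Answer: -27225/16 ≈ -1701.6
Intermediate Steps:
p(C, d) = -½ + d/4 (p(C, d) = -(2 - d)/4 = -½ + d/4)
b = 165/4 (b = (10 + (-½ + (¼)*(-5)))*(-7 + 12) = (10 + (-½ - 5/4))*5 = (10 - 7/4)*5 = (33/4)*5 = 165/4 ≈ 41.250)
O(g, W) = g + 2*W (O(g, W) = (W + g) + W = g + 2*W)
N(Z) = 27225/16 (N(Z) = (165/4)² = 27225/16)
-N(O(-4*(4 + 4), 4)) = -1*27225/16 = -27225/16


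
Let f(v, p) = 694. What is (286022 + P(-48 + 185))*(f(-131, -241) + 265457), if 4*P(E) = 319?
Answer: 304585067457/4 ≈ 7.6146e+10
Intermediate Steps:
P(E) = 319/4 (P(E) = (1/4)*319 = 319/4)
(286022 + P(-48 + 185))*(f(-131, -241) + 265457) = (286022 + 319/4)*(694 + 265457) = (1144407/4)*266151 = 304585067457/4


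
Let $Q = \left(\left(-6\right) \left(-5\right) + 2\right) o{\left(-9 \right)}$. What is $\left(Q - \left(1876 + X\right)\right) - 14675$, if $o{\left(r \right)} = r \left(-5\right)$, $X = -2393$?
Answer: $-12718$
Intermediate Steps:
$o{\left(r \right)} = - 5 r$
$Q = 1440$ ($Q = \left(\left(-6\right) \left(-5\right) + 2\right) \left(\left(-5\right) \left(-9\right)\right) = \left(30 + 2\right) 45 = 32 \cdot 45 = 1440$)
$\left(Q - \left(1876 + X\right)\right) - 14675 = \left(1440 - -517\right) - 14675 = \left(1440 + \left(-1876 + 2393\right)\right) - 14675 = \left(1440 + 517\right) - 14675 = 1957 - 14675 = -12718$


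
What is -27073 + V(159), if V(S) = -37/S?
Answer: -4304644/159 ≈ -27073.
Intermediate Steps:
-27073 + V(159) = -27073 - 37/159 = -4304644/159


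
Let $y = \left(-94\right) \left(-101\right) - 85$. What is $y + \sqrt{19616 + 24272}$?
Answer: $9409 + 4 \sqrt{2743} \approx 9618.5$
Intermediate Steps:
$y = 9409$ ($y = 9494 - 85 = 9409$)
$y + \sqrt{19616 + 24272} = 9409 + \sqrt{19616 + 24272} = 9409 + \sqrt{43888} = 9409 + 4 \sqrt{2743}$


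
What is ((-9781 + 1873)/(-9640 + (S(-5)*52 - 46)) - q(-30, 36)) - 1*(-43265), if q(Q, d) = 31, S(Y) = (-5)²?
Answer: 181284116/4193 ≈ 43235.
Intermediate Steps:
S(Y) = 25
((-9781 + 1873)/(-9640 + (S(-5)*52 - 46)) - q(-30, 36)) - 1*(-43265) = ((-9781 + 1873)/(-9640 + (25*52 - 46)) - 1*31) - 1*(-43265) = (-7908/(-9640 + (1300 - 46)) - 31) + 43265 = (-7908/(-9640 + 1254) - 31) + 43265 = (-7908/(-8386) - 31) + 43265 = (-7908*(-1/8386) - 31) + 43265 = (3954/4193 - 31) + 43265 = -126029/4193 + 43265 = 181284116/4193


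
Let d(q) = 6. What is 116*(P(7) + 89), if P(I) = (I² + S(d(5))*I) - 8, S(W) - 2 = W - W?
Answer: 16704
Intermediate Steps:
S(W) = 2 (S(W) = 2 + (W - W) = 2 + 0 = 2)
P(I) = -8 + I² + 2*I (P(I) = (I² + 2*I) - 8 = -8 + I² + 2*I)
116*(P(7) + 89) = 116*((-8 + 7² + 2*7) + 89) = 116*((-8 + 49 + 14) + 89) = 116*(55 + 89) = 116*144 = 16704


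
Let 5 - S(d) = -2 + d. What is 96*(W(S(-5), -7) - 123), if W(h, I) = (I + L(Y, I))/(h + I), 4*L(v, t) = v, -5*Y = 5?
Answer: -59736/5 ≈ -11947.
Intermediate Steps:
Y = -1 (Y = -1/5*5 = -1)
L(v, t) = v/4
S(d) = 7 - d (S(d) = 5 - (-2 + d) = 5 + (2 - d) = 7 - d)
W(h, I) = (-1/4 + I)/(I + h) (W(h, I) = (I + (1/4)*(-1))/(h + I) = (I - 1/4)/(I + h) = (-1/4 + I)/(I + h))
96*(W(S(-5), -7) - 123) = 96*((-1/4 - 7)/(-7 + (7 - 1*(-5))) - 123) = 96*(-29/4/(-7 + (7 + 5)) - 123) = 96*(-29/4/(-7 + 12) - 123) = 96*(-29/4/5 - 123) = 96*((1/5)*(-29/4) - 123) = 96*(-29/20 - 123) = 96*(-2489/20) = -59736/5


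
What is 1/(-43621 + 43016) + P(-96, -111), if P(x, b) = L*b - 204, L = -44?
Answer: 2831399/605 ≈ 4680.0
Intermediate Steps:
P(x, b) = -204 - 44*b (P(x, b) = -44*b - 204 = -204 - 44*b)
1/(-43621 + 43016) + P(-96, -111) = 1/(-43621 + 43016) + (-204 - 44*(-111)) = 1/(-605) + (-204 + 4884) = -1/605 + 4680 = 2831399/605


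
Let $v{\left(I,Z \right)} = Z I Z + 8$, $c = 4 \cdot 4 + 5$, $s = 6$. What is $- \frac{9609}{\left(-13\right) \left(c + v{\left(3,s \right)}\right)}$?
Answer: $\frac{9609}{1781} \approx 5.3953$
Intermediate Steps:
$c = 21$ ($c = 16 + 5 = 21$)
$v{\left(I,Z \right)} = 8 + I Z^{2}$ ($v{\left(I,Z \right)} = I Z Z + 8 = I Z^{2} + 8 = 8 + I Z^{2}$)
$- \frac{9609}{\left(-13\right) \left(c + v{\left(3,s \right)}\right)} = - \frac{9609}{\left(-13\right) \left(21 + \left(8 + 3 \cdot 6^{2}\right)\right)} = - \frac{9609}{\left(-13\right) \left(21 + \left(8 + 3 \cdot 36\right)\right)} = - \frac{9609}{\left(-13\right) \left(21 + \left(8 + 108\right)\right)} = - \frac{9609}{\left(-13\right) \left(21 + 116\right)} = - \frac{9609}{\left(-13\right) 137} = - \frac{9609}{-1781} = \left(-9609\right) \left(- \frac{1}{1781}\right) = \frac{9609}{1781}$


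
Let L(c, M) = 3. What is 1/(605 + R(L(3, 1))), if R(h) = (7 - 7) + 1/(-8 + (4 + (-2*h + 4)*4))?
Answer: 12/7259 ≈ 0.0016531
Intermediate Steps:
R(h) = 1/(12 - 8*h) (R(h) = 0 + 1/(-8 + (4 + (4 - 2*h)*4)) = 0 + 1/(-8 + (4 + (16 - 8*h))) = 0 + 1/(-8 + (20 - 8*h)) = 0 + 1/(12 - 8*h) = 1/(12 - 8*h))
1/(605 + R(L(3, 1))) = 1/(605 - 1/(-12 + 8*3)) = 1/(605 - 1/(-12 + 24)) = 1/(605 - 1/12) = 1/(7259/12) = 12/7259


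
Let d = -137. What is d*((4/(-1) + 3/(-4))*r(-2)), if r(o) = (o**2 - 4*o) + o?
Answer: 13015/2 ≈ 6507.5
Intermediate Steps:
r(o) = o**2 - 3*o
d*((4/(-1) + 3/(-4))*r(-2)) = -137*(4/(-1) + 3/(-4))*(-2*(-3 - 2)) = -137*(4*(-1) + 3*(-1/4))*(-2*(-5)) = -137*(-4 - 3/4)*10 = -(-2603)*10/4 = -137*(-95/2) = 13015/2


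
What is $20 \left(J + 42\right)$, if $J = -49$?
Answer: $-140$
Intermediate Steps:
$20 \left(J + 42\right) = 20 \left(-49 + 42\right) = 20 \left(-7\right) = -140$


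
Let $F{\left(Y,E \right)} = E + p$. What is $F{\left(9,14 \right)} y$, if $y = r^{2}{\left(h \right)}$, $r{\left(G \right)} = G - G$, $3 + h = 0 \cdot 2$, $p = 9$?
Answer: $0$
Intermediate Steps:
$F{\left(Y,E \right)} = 9 + E$ ($F{\left(Y,E \right)} = E + 9 = 9 + E$)
$h = -3$ ($h = -3 + 0 \cdot 2 = -3 + 0 = -3$)
$r{\left(G \right)} = 0$
$y = 0$ ($y = 0^{2} = 0$)
$F{\left(9,14 \right)} y = \left(9 + 14\right) 0 = 23 \cdot 0 = 0$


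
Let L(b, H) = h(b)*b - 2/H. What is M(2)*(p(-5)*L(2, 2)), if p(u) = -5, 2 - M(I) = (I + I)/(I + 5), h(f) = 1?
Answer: -50/7 ≈ -7.1429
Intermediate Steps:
M(I) = 2 - 2*I/(5 + I) (M(I) = 2 - (I + I)/(I + 5) = 2 - 2*I/(5 + I))
L(b, H) = b - 2/H (L(b, H) = 1*b - 2/H = b - 2/H)
M(2)*(p(-5)*L(2, 2)) = (10/(5 + 2))*(-5*(2 - 2/2)) = (10/7)*(-5*(2 - 2*½)) = (10*(⅐))*(-5*(2 - 1)) = 10*(-5*1)/7 = (10/7)*(-5) = -50/7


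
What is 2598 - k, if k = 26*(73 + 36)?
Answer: -236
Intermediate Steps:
k = 2834 (k = 26*109 = 2834)
2598 - k = 2598 - 1*2834 = 2598 - 2834 = -236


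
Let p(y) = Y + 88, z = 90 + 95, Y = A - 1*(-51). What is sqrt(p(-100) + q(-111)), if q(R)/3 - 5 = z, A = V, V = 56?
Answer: 3*sqrt(85) ≈ 27.659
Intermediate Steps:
A = 56
Y = 107 (Y = 56 - 1*(-51) = 56 + 51 = 107)
z = 185
p(y) = 195 (p(y) = 107 + 88 = 195)
q(R) = 570 (q(R) = 15 + 3*185 = 15 + 555 = 570)
sqrt(p(-100) + q(-111)) = sqrt(195 + 570) = sqrt(765) = 3*sqrt(85)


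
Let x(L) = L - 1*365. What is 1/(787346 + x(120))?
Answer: 1/787101 ≈ 1.2705e-6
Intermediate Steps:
x(L) = -365 + L (x(L) = L - 365 = -365 + L)
1/(787346 + x(120)) = 1/(787346 + (-365 + 120)) = 1/(787346 - 245) = 1/787101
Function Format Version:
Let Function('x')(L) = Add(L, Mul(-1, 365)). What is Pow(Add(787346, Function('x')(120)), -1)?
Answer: Rational(1, 787101) ≈ 1.2705e-6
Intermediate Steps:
Function('x')(L) = Add(-365, L) (Function('x')(L) = Add(L, -365) = Add(-365, L))
Pow(Add(787346, Function('x')(120)), -1) = Pow(Add(787346, Add(-365, 120)), -1) = Pow(Add(787346, -245), -1) = Pow(787101, -1) = Rational(1, 787101)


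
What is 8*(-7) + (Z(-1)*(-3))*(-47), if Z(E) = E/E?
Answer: 85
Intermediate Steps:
Z(E) = 1
8*(-7) + (Z(-1)*(-3))*(-47) = 8*(-7) + (1*(-3))*(-47) = -56 - 3*(-47) = -56 + 141 = 85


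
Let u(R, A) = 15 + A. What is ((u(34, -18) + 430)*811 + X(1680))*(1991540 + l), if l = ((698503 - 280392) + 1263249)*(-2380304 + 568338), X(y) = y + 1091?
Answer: -1063458408045810960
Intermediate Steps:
X(y) = 1091 + y
l = -3046567153760 (l = (418111 + 1263249)*(-1811966) = 1681360*(-1811966) = -3046567153760)
((u(34, -18) + 430)*811 + X(1680))*(1991540 + l) = (((15 - 18) + 430)*811 + (1091 + 1680))*(1991540 - 3046567153760) = ((-3 + 430)*811 + 2771)*(-3046565162220) = (427*811 + 2771)*(-3046565162220) = (346297 + 2771)*(-3046565162220) = 349068*(-3046565162220) = -1063458408045810960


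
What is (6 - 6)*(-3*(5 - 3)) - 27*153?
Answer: -4131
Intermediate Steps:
(6 - 6)*(-3*(5 - 3)) - 27*153 = 0*(-3*2) - 4131 = 0*(-6) - 4131 = 0 - 4131 = -4131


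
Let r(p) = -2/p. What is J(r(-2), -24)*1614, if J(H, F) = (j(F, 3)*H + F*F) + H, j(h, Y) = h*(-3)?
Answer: 1047486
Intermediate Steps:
j(h, Y) = -3*h
J(H, F) = H + F² - 3*F*H (J(H, F) = ((-3*F)*H + F*F) + H = (-3*F*H + F²) + H = (F² - 3*F*H) + H = H + F² - 3*F*H)
J(r(-2), -24)*1614 = (-2/(-2) + (-24)² - 3*(-24)*(-2/(-2)))*1614 = (-2*(-½) + 576 - 3*(-24)*(-2*(-½)))*1614 = (1 + 576 - 3*(-24)*1)*1614 = (1 + 576 + 72)*1614 = 649*1614 = 1047486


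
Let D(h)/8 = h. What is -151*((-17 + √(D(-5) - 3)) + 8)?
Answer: 1359 - 151*I*√43 ≈ 1359.0 - 990.17*I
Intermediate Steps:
D(h) = 8*h
-151*((-17 + √(D(-5) - 3)) + 8) = -151*((-17 + √(8*(-5) - 3)) + 8) = -151*((-17 + √(-40 - 3)) + 8) = -151*((-17 + √(-43)) + 8) = -151*((-17 + I*√43) + 8) = -151*(-9 + I*√43) = 1359 - 151*I*√43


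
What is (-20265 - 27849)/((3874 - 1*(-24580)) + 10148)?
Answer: -24057/19301 ≈ -1.2464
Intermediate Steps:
(-20265 - 27849)/((3874 - 1*(-24580)) + 10148) = -48114/((3874 + 24580) + 10148) = -48114/(28454 + 10148) = -48114/38602 = -48114*1/38602 = -24057/19301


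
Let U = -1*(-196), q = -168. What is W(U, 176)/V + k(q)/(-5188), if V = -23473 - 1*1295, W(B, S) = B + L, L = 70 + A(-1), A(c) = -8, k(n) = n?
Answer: 2735/124512 ≈ 0.021966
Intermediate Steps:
U = 196
L = 62 (L = 70 - 8 = 62)
W(B, S) = 62 + B (W(B, S) = B + 62 = 62 + B)
V = -24768 (V = -23473 - 1295 = -24768)
W(U, 176)/V + k(q)/(-5188) = (62 + 196)/(-24768) - 168/(-5188) = 258*(-1/24768) - 168*(-1/5188) = -1/96 + 42/1297 = 2735/124512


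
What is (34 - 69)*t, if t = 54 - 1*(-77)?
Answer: -4585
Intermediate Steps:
t = 131 (t = 54 + 77 = 131)
(34 - 69)*t = (34 - 69)*131 = -35*131 = -4585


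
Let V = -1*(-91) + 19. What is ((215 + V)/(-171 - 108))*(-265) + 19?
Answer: 91426/279 ≈ 327.69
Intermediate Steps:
V = 110 (V = 91 + 19 = 110)
((215 + V)/(-171 - 108))*(-265) + 19 = ((215 + 110)/(-171 - 108))*(-265) + 19 = (325/(-279))*(-265) + 19 = (325*(-1/279))*(-265) + 19 = -325/279*(-265) + 19 = 86125/279 + 19 = 91426/279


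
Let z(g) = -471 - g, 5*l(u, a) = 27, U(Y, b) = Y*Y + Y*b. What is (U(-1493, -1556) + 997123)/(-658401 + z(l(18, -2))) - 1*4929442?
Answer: -5413172462818/1098129 ≈ -4.9294e+6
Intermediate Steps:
U(Y, b) = Y² + Y*b
l(u, a) = 27/5 (l(u, a) = (⅕)*27 = 27/5)
(U(-1493, -1556) + 997123)/(-658401 + z(l(18, -2))) - 1*4929442 = (-1493*(-1493 - 1556) + 997123)/(-658401 + (-471 - 1*27/5)) - 1*4929442 = (-1493*(-3049) + 997123)/(-658401 + (-471 - 27/5)) - 4929442 = (4552157 + 997123)/(-658401 - 2382/5) - 4929442 = 5549280/(-3294387/5) - 4929442 = 5549280*(-5/3294387) - 4929442 = -9248800/1098129 - 4929442 = -5413172462818/1098129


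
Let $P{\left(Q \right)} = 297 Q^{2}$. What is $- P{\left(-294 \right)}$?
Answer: $-25671492$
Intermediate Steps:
$- P{\left(-294 \right)} = - 297 \left(-294\right)^{2} = - 297 \cdot 86436 = \left(-1\right) 25671492 = -25671492$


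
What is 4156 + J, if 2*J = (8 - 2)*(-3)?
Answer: 4147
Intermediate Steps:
J = -9 (J = ((8 - 2)*(-3))/2 = (6*(-3))/2 = (1/2)*(-18) = -9)
4156 + J = 4156 - 9 = 4147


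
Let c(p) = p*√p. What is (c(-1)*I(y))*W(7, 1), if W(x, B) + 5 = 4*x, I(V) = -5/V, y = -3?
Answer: -115*I/3 ≈ -38.333*I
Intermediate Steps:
c(p) = p^(3/2)
W(x, B) = -5 + 4*x
(c(-1)*I(y))*W(7, 1) = ((-1)^(3/2)*(-5/(-3)))*(-5 + 4*7) = ((-I)*(-5*(-⅓)))*(-5 + 28) = (-I*(5/3))*23 = -5*I/3*23 = -115*I/3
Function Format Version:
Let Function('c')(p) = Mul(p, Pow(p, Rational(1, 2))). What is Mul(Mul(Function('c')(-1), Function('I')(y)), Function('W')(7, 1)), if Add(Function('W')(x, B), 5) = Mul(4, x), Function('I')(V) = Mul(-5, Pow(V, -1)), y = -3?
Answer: Mul(Rational(-115, 3), I) ≈ Mul(-38.333, I)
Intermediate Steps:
Function('c')(p) = Pow(p, Rational(3, 2))
Function('W')(x, B) = Add(-5, Mul(4, x))
Mul(Mul(Function('c')(-1), Function('I')(y)), Function('W')(7, 1)) = Mul(Mul(Pow(-1, Rational(3, 2)), Mul(-5, Pow(-3, -1))), Add(-5, Mul(4, 7))) = Mul(Mul(Mul(-1, I), Mul(-5, Rational(-1, 3))), Add(-5, 28)) = Mul(Mul(Mul(-1, I), Rational(5, 3)), 23) = Mul(Mul(Rational(-5, 3), I), 23) = Mul(Rational(-115, 3), I)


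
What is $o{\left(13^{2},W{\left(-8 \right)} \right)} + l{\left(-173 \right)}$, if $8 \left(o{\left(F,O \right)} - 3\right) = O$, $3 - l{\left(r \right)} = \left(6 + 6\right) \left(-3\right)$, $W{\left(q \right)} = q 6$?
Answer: $36$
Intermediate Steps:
$W{\left(q \right)} = 6 q$
$l{\left(r \right)} = 39$ ($l{\left(r \right)} = 3 - \left(6 + 6\right) \left(-3\right) = 3 - 12 \left(-3\right) = 3 - -36 = 3 + 36 = 39$)
$o{\left(F,O \right)} = 3 + \frac{O}{8}$
$o{\left(13^{2},W{\left(-8 \right)} \right)} + l{\left(-173 \right)} = \left(3 + \frac{6 \left(-8\right)}{8}\right) + 39 = \left(3 + \frac{1}{8} \left(-48\right)\right) + 39 = \left(3 - 6\right) + 39 = -3 + 39 = 36$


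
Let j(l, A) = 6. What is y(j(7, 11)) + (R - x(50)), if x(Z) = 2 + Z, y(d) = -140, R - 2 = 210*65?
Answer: 13460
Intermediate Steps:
R = 13652 (R = 2 + 210*65 = 2 + 13650 = 13652)
y(j(7, 11)) + (R - x(50)) = -140 + (13652 - (2 + 50)) = -140 + (13652 - 1*52) = -140 + (13652 - 52) = -140 + 13600 = 13460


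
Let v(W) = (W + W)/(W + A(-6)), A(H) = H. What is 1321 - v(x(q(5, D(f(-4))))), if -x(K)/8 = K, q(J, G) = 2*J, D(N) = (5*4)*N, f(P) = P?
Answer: 56723/43 ≈ 1319.1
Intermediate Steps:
D(N) = 20*N
x(K) = -8*K
v(W) = 2*W/(-6 + W) (v(W) = (W + W)/(W - 6) = (2*W)/(-6 + W) = 2*W/(-6 + W))
1321 - v(x(q(5, D(f(-4))))) = 1321 - 2*(-16*5)/(-6 - 16*5) = 1321 - 2*(-8*10)/(-6 - 8*10) = 1321 - 2*(-80)/(-6 - 80) = 1321 - 2*(-80)/(-86) = 1321 - 2*(-80)*(-1)/86 = 1321 - 1*80/43 = 1321 - 80/43 = 56723/43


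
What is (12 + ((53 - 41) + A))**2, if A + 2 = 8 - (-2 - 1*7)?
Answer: 1521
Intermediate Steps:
A = 15 (A = -2 + (8 - (-2 - 1*7)) = -2 + (8 - (-2 - 7)) = -2 + (8 - 1*(-9)) = -2 + (8 + 9) = -2 + 17 = 15)
(12 + ((53 - 41) + A))**2 = (12 + ((53 - 41) + 15))**2 = (12 + (12 + 15))**2 = (12 + 27)**2 = 39**2 = 1521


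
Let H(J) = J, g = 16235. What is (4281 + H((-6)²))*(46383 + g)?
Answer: 270321906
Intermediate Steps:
(4281 + H((-6)²))*(46383 + g) = (4281 + (-6)²)*(46383 + 16235) = (4281 + 36)*62618 = 4317*62618 = 270321906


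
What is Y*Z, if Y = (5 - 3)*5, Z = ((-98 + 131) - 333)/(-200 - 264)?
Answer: 375/58 ≈ 6.4655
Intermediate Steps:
Z = 75/116 (Z = (33 - 333)/(-464) = -300*(-1/464) = 75/116 ≈ 0.64655)
Y = 10 (Y = 2*5 = 10)
Y*Z = 10*(75/116) = 375/58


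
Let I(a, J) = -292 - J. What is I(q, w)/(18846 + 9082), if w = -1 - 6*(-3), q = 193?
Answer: -309/27928 ≈ -0.011064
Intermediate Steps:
w = 17 (w = -1 + 18 = 17)
I(q, w)/(18846 + 9082) = (-292 - 1*17)/(18846 + 9082) = (-292 - 17)/27928 = -309*1/27928 = -309/27928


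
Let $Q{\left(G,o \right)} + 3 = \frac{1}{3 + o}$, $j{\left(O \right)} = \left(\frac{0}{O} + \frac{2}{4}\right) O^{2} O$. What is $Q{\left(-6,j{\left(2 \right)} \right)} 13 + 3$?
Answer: $- \frac{239}{7} \approx -34.143$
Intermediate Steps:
$j{\left(O \right)} = \frac{O^{3}}{2}$ ($j{\left(O \right)} = \left(0 + 2 \cdot \frac{1}{4}\right) O^{2} O = \left(0 + \frac{1}{2}\right) O^{2} O = \frac{O^{2}}{2} O = \frac{O^{3}}{2}$)
$Q{\left(G,o \right)} = -3 + \frac{1}{3 + o}$
$Q{\left(-6,j{\left(2 \right)} \right)} 13 + 3 = \frac{-8 - 3 \frac{2^{3}}{2}}{3 + \frac{2^{3}}{2}} \cdot 13 + 3 = \frac{-8 - 3 \cdot \frac{1}{2} \cdot 8}{3 + \frac{1}{2} \cdot 8} \cdot 13 + 3 = \frac{-8 - 12}{3 + 4} \cdot 13 + 3 = \frac{-8 - 12}{7} \cdot 13 + 3 = \frac{1}{7} \left(-20\right) 13 + 3 = \left(- \frac{20}{7}\right) 13 + 3 = - \frac{260}{7} + 3 = - \frac{239}{7}$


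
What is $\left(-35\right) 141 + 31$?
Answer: $-4904$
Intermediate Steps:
$\left(-35\right) 141 + 31 = -4935 + 31 = -4904$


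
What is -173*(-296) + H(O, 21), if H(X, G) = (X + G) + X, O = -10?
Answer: 51209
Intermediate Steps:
H(X, G) = G + 2*X (H(X, G) = (G + X) + X = G + 2*X)
-173*(-296) + H(O, 21) = -173*(-296) + (21 + 2*(-10)) = 51208 + (21 - 20) = 51208 + 1 = 51209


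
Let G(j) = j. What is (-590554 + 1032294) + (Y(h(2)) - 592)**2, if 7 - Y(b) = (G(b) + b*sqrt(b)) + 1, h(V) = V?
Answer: 787492 + 2352*sqrt(2) ≈ 7.9082e+5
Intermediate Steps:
Y(b) = 6 - b - b**(3/2) (Y(b) = 7 - ((b + b*sqrt(b)) + 1) = 7 - ((b + b**(3/2)) + 1) = 7 - (1 + b + b**(3/2)) = 7 + (-1 - b - b**(3/2)) = 6 - b - b**(3/2))
(-590554 + 1032294) + (Y(h(2)) - 592)**2 = (-590554 + 1032294) + ((6 - 1*2 - 2**(3/2)) - 592)**2 = 441740 + ((6 - 2 - 2*sqrt(2)) - 592)**2 = 441740 + ((4 - 2*sqrt(2)) - 592)**2 = 441740 + (-588 - 2*sqrt(2))**2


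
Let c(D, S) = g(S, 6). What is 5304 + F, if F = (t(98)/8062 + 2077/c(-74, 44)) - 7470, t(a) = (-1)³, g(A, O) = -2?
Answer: -12917340/4031 ≈ -3204.5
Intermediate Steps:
c(D, S) = -2
t(a) = -1
F = -34297764/4031 (F = (-1/8062 + 2077/(-2)) - 7470 = (-1*1/8062 + 2077*(-½)) - 7470 = (-1/8062 - 2077/2) - 7470 = -4186194/4031 - 7470 = -34297764/4031 ≈ -8508.5)
5304 + F = 5304 - 34297764/4031 = -12917340/4031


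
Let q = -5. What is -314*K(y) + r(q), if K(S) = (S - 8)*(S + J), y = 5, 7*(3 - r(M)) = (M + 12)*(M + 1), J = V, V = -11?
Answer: -5645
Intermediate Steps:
J = -11
r(M) = 3 - (1 + M)*(12 + M)/7 (r(M) = 3 - (M + 12)*(M + 1)/7 = 3 - (12 + M)*(1 + M)/7 = 3 - (1 + M)*(12 + M)/7)
K(S) = (-11 + S)*(-8 + S) (K(S) = (S - 8)*(S - 11) = (-8 + S)*(-11 + S) = (-11 + S)*(-8 + S))
-314*K(y) + r(q) = -314*(88 + 5² - 19*5) + (9/7 - 13/7*(-5) - ⅐*(-5)²) = -314*(88 + 25 - 95) + (9/7 + 65/7 - ⅐*25) = -314*18 + (9/7 + 65/7 - 25/7) = -5652 + 7 = -5645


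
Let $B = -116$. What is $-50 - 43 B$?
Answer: $4938$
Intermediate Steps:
$-50 - 43 B = -50 - -4988 = -50 + 4988 = 4938$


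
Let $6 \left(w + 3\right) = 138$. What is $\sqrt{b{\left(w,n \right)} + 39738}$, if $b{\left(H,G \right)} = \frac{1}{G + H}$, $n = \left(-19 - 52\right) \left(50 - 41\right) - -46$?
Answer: $\frac{\sqrt{13047137229}}{573} \approx 199.34$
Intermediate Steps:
$w = 20$ ($w = -3 + \frac{1}{6} \cdot 138 = -3 + 23 = 20$)
$n = -593$ ($n = \left(-71\right) 9 + 46 = -639 + 46 = -593$)
$\sqrt{b{\left(w,n \right)} + 39738} = \sqrt{\frac{1}{-593 + 20} + 39738} = \sqrt{\frac{1}{-573} + 39738} = \sqrt{- \frac{1}{573} + 39738} = \sqrt{\frac{22769873}{573}} = \frac{\sqrt{13047137229}}{573}$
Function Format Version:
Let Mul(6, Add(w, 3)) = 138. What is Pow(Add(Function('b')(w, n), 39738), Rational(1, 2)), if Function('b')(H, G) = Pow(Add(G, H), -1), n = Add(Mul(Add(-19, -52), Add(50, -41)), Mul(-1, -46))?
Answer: Mul(Rational(1, 573), Pow(13047137229, Rational(1, 2))) ≈ 199.34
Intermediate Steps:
w = 20 (w = Add(-3, Mul(Rational(1, 6), 138)) = Add(-3, 23) = 20)
n = -593 (n = Add(Mul(-71, 9), 46) = Add(-639, 46) = -593)
Pow(Add(Function('b')(w, n), 39738), Rational(1, 2)) = Pow(Add(Pow(Add(-593, 20), -1), 39738), Rational(1, 2)) = Pow(Add(Pow(-573, -1), 39738), Rational(1, 2)) = Pow(Add(Rational(-1, 573), 39738), Rational(1, 2)) = Pow(Rational(22769873, 573), Rational(1, 2)) = Mul(Rational(1, 573), Pow(13047137229, Rational(1, 2)))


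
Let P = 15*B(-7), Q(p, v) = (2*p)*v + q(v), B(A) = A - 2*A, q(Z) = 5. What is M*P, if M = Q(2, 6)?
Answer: 3045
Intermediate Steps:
B(A) = -A
Q(p, v) = 5 + 2*p*v (Q(p, v) = (2*p)*v + 5 = 2*p*v + 5 = 5 + 2*p*v)
P = 105 (P = 15*(-1*(-7)) = 15*7 = 105)
M = 29 (M = 5 + 2*2*6 = 5 + 24 = 29)
M*P = 29*105 = 3045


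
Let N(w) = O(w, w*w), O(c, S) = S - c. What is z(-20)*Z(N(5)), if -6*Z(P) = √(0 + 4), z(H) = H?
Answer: 20/3 ≈ 6.6667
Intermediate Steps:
N(w) = w² - w (N(w) = w*w - w = w² - w)
Z(P) = -⅓ (Z(P) = -√(0 + 4)/6 = -√4/6 = -⅙*2 = -⅓)
z(-20)*Z(N(5)) = -20*(-⅓) = 20/3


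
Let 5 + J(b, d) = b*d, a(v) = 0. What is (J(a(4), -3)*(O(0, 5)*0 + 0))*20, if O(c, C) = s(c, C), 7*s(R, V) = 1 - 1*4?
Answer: 0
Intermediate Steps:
s(R, V) = -3/7 (s(R, V) = (1 - 1*4)/7 = (1 - 4)/7 = (⅐)*(-3) = -3/7)
O(c, C) = -3/7
J(b, d) = -5 + b*d
(J(a(4), -3)*(O(0, 5)*0 + 0))*20 = ((-5 + 0*(-3))*(-3/7*0 + 0))*20 = ((-5 + 0)*(0 + 0))*20 = -5*0*20 = 0*20 = 0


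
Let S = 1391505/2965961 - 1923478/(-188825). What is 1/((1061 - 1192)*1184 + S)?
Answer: -560047585825/86859653040136817 ≈ -6.4477e-6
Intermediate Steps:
S = 5967711663983/560047585825 (S = 1391505*(1/2965961) - 1923478*(-1/188825) = 1391505/2965961 + 1923478/188825 = 5967711663983/560047585825 ≈ 10.656)
1/((1061 - 1192)*1184 + S) = 1/((1061 - 1192)*1184 + 5967711663983/560047585825) = 1/(-131*1184 + 5967711663983/560047585825) = 1/(-155104 + 5967711663983/560047585825) = 1/(-86859653040136817/560047585825) = -560047585825/86859653040136817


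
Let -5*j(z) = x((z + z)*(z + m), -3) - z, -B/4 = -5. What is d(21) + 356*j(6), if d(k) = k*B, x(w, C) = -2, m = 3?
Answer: 4948/5 ≈ 989.60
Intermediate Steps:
B = 20 (B = -4*(-5) = 20)
d(k) = 20*k (d(k) = k*20 = 20*k)
j(z) = ⅖ + z/5 (j(z) = -(-2 - z)/5 = ⅖ + z/5)
d(21) + 356*j(6) = 20*21 + 356*(⅖ + (⅕)*6) = 420 + 356*(⅖ + 6/5) = 420 + 356*(8/5) = 420 + 2848/5 = 4948/5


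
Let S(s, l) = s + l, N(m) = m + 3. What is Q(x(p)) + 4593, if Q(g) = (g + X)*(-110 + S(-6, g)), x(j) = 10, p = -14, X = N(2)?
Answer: 3003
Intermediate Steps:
N(m) = 3 + m
X = 5 (X = 3 + 2 = 5)
S(s, l) = l + s
Q(g) = (-116 + g)*(5 + g) (Q(g) = (g + 5)*(-110 + (g - 6)) = (5 + g)*(-110 + (-6 + g)) = (5 + g)*(-116 + g) = (-116 + g)*(5 + g))
Q(x(p)) + 4593 = (-580 + 10**2 - 111*10) + 4593 = (-580 + 100 - 1110) + 4593 = -1590 + 4593 = 3003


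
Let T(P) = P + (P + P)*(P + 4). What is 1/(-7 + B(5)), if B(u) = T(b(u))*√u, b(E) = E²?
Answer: 7/10878076 + 1475*√5/10878076 ≈ 0.00030384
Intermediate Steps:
T(P) = P + 2*P*(4 + P) (T(P) = P + (2*P)*(4 + P) = P + 2*P*(4 + P))
B(u) = u^(5/2)*(9 + 2*u²) (B(u) = (u²*(9 + 2*u²))*√u = u^(5/2)*(9 + 2*u²))
1/(-7 + B(5)) = 1/(-7 + 5^(5/2)*(9 + 2*5²)) = 1/(-7 + (25*√5)*(9 + 2*25)) = 1/(-7 + (25*√5)*(9 + 50)) = 1/(-7 + (25*√5)*59) = 1/(-7 + 1475*√5)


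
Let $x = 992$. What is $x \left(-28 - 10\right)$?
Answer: $-37696$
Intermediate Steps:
$x \left(-28 - 10\right) = 992 \left(-28 - 10\right) = 992 \left(-38\right) = -37696$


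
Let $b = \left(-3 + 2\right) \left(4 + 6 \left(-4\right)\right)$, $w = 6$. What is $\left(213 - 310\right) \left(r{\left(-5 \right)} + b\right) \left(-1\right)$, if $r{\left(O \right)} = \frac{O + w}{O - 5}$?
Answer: $\frac{19303}{10} \approx 1930.3$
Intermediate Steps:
$r{\left(O \right)} = \frac{6 + O}{-5 + O}$ ($r{\left(O \right)} = \frac{O + 6}{O - 5} = \frac{6 + O}{-5 + O}$)
$b = 20$ ($b = - (4 - 24) = \left(-1\right) \left(-20\right) = 20$)
$\left(213 - 310\right) \left(r{\left(-5 \right)} + b\right) \left(-1\right) = \left(213 - 310\right) \left(\frac{6 - 5}{-5 - 5} + 20\right) \left(-1\right) = - 97 \left(\frac{1}{-10} \cdot 1 + 20\right) \left(-1\right) = - 97 \left(\left(- \frac{1}{10}\right) 1 + 20\right) \left(-1\right) = - 97 \left(- \frac{1}{10} + 20\right) \left(-1\right) = - 97 \cdot \frac{199}{10} \left(-1\right) = \left(-97\right) \left(- \frac{199}{10}\right) = \frac{19303}{10}$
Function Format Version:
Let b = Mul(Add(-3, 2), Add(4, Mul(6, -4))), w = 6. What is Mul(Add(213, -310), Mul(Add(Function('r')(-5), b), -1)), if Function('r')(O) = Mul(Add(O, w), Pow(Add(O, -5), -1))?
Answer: Rational(19303, 10) ≈ 1930.3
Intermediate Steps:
Function('r')(O) = Mul(Pow(Add(-5, O), -1), Add(6, O)) (Function('r')(O) = Mul(Add(O, 6), Pow(Add(O, -5), -1)) = Mul(Add(6, O), Pow(Add(-5, O), -1)) = Mul(Pow(Add(-5, O), -1), Add(6, O)))
b = 20 (b = Mul(-1, Add(4, -24)) = Mul(-1, -20) = 20)
Mul(Add(213, -310), Mul(Add(Function('r')(-5), b), -1)) = Mul(Add(213, -310), Mul(Add(Mul(Pow(Add(-5, -5), -1), Add(6, -5)), 20), -1)) = Mul(-97, Mul(Add(Mul(Pow(-10, -1), 1), 20), -1)) = Mul(-97, Mul(Add(Mul(Rational(-1, 10), 1), 20), -1)) = Mul(-97, Mul(Add(Rational(-1, 10), 20), -1)) = Mul(-97, Mul(Rational(199, 10), -1)) = Mul(-97, Rational(-199, 10)) = Rational(19303, 10)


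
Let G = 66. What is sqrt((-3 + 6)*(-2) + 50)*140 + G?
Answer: 66 + 280*sqrt(11) ≈ 994.66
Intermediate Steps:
sqrt((-3 + 6)*(-2) + 50)*140 + G = sqrt((-3 + 6)*(-2) + 50)*140 + 66 = sqrt(3*(-2) + 50)*140 + 66 = sqrt(-6 + 50)*140 + 66 = sqrt(44)*140 + 66 = (2*sqrt(11))*140 + 66 = 280*sqrt(11) + 66 = 66 + 280*sqrt(11)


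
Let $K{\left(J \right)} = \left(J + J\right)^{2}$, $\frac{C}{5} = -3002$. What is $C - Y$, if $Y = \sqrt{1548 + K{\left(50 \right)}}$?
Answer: $-15010 - 2 \sqrt{2887} \approx -15117.0$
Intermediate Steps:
$C = -15010$ ($C = 5 \left(-3002\right) = -15010$)
$K{\left(J \right)} = 4 J^{2}$ ($K{\left(J \right)} = \left(2 J\right)^{2} = 4 J^{2}$)
$Y = 2 \sqrt{2887}$ ($Y = \sqrt{1548 + 4 \cdot 50^{2}} = \sqrt{1548 + 4 \cdot 2500} = \sqrt{1548 + 10000} = \sqrt{11548} = 2 \sqrt{2887} \approx 107.46$)
$C - Y = -15010 - 2 \sqrt{2887}$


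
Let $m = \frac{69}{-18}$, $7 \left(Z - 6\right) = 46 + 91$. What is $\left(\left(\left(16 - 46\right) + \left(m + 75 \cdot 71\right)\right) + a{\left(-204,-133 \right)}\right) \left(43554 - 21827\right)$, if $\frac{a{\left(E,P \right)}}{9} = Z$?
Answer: $\frac{5038382665}{42} \approx 1.1996 \cdot 10^{8}$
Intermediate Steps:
$Z = \frac{179}{7}$ ($Z = 6 + \frac{46 + 91}{7} = 6 + \frac{1}{7} \cdot 137 = 6 + \frac{137}{7} = \frac{179}{7} \approx 25.571$)
$a{\left(E,P \right)} = \frac{1611}{7}$ ($a{\left(E,P \right)} = 9 \cdot \frac{179}{7} = \frac{1611}{7}$)
$m = - \frac{23}{6}$ ($m = 69 \left(- \frac{1}{18}\right) = - \frac{23}{6} \approx -3.8333$)
$\left(\left(\left(16 - 46\right) + \left(m + 75 \cdot 71\right)\right) + a{\left(-204,-133 \right)}\right) \left(43554 - 21827\right) = \left(\left(\left(16 - 46\right) + \left(- \frac{23}{6} + 75 \cdot 71\right)\right) + \frac{1611}{7}\right) \left(43554 - 21827\right) = \left(\left(\left(16 - 46\right) + \left(- \frac{23}{6} + 5325\right)\right) + \frac{1611}{7}\right) 21727 = \left(\left(-30 + \frac{31927}{6}\right) + \frac{1611}{7}\right) 21727 = \left(\frac{31747}{6} + \frac{1611}{7}\right) 21727 = \frac{231895}{42} \cdot 21727 = \frac{5038382665}{42}$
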